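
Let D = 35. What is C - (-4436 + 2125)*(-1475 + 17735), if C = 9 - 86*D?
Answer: 37573859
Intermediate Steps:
C = -3001 (C = 9 - 86*35 = 9 - 3010 = -3001)
C - (-4436 + 2125)*(-1475 + 17735) = -3001 - (-4436 + 2125)*(-1475 + 17735) = -3001 - (-2311)*16260 = -3001 - 1*(-37576860) = -3001 + 37576860 = 37573859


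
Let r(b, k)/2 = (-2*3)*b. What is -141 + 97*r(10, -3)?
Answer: -11781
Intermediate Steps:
r(b, k) = -12*b (r(b, k) = 2*((-2*3)*b) = 2*(-6*b) = -12*b)
-141 + 97*r(10, -3) = -141 + 97*(-12*10) = -141 + 97*(-120) = -141 - 11640 = -11781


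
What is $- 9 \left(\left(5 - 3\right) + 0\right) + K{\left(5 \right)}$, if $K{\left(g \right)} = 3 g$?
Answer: $-3$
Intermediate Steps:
$- 9 \left(\left(5 - 3\right) + 0\right) + K{\left(5 \right)} = - 9 \left(\left(5 - 3\right) + 0\right) + 3 \cdot 5 = - 9 \left(2 + 0\right) + 15 = \left(-9\right) 2 + 15 = -18 + 15 = -3$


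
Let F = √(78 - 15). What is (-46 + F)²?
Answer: 2179 - 276*√7 ≈ 1448.8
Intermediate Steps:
F = 3*√7 (F = √63 = 3*√7 ≈ 7.9373)
(-46 + F)² = (-46 + 3*√7)²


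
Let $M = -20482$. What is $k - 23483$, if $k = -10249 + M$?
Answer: $-54214$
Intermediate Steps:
$k = -30731$ ($k = -10249 - 20482 = -30731$)
$k - 23483 = -30731 - 23483 = -54214$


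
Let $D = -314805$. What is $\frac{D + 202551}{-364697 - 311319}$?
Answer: $\frac{56127}{338008} \approx 0.16605$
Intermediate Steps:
$\frac{D + 202551}{-364697 - 311319} = \frac{-314805 + 202551}{-364697 - 311319} = - \frac{112254}{-676016} = \left(-112254\right) \left(- \frac{1}{676016}\right) = \frac{56127}{338008}$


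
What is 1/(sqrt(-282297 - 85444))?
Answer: -I*sqrt(367741)/367741 ≈ -0.001649*I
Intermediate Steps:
1/(sqrt(-282297 - 85444)) = 1/(sqrt(-367741)) = 1/(I*sqrt(367741)) = -I*sqrt(367741)/367741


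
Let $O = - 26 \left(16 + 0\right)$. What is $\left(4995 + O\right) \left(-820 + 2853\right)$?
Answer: $9309107$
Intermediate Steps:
$O = -416$ ($O = \left(-26\right) 16 = -416$)
$\left(4995 + O\right) \left(-820 + 2853\right) = \left(4995 - 416\right) \left(-820 + 2853\right) = 4579 \cdot 2033 = 9309107$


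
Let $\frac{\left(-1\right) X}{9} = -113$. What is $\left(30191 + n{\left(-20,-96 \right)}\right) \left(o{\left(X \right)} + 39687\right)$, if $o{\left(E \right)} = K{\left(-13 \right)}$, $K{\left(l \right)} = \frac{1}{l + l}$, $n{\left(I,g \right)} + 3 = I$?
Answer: $\frac{15564591324}{13} \approx 1.1973 \cdot 10^{9}$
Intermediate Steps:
$n{\left(I,g \right)} = -3 + I$
$K{\left(l \right)} = \frac{1}{2 l}$
$X = 1017$ ($X = \left(-9\right) \left(-113\right) = 1017$)
$o{\left(E \right)} = - \frac{1}{26}$ ($o{\left(E \right)} = \frac{1}{2 \left(-13\right)} = \frac{1}{2} \left(- \frac{1}{13}\right) = - \frac{1}{26}$)
$\left(30191 + n{\left(-20,-96 \right)}\right) \left(o{\left(X \right)} + 39687\right) = \left(30191 - 23\right) \left(- \frac{1}{26} + 39687\right) = \left(30191 - 23\right) \frac{1031861}{26} = 30168 \cdot \frac{1031861}{26} = \frac{15564591324}{13}$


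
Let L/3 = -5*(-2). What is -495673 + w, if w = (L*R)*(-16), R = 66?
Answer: -527353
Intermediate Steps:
L = 30 (L = 3*(-5*(-2)) = 3*10 = 30)
w = -31680 (w = (30*66)*(-16) = 1980*(-16) = -31680)
-495673 + w = -495673 - 31680 = -527353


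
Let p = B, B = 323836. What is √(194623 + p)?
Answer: √518459 ≈ 720.04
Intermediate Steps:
p = 323836
√(194623 + p) = √(194623 + 323836) = √518459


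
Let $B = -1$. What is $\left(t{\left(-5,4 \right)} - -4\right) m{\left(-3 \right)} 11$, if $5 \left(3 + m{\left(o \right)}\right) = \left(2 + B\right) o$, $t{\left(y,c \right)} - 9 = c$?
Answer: $- \frac{3366}{5} \approx -673.2$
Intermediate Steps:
$t{\left(y,c \right)} = 9 + c$
$m{\left(o \right)} = -3 + \frac{o}{5}$ ($m{\left(o \right)} = -3 + \frac{\left(2 - 1\right) o}{5} = -3 + \frac{1 o}{5} = -3 + \frac{o}{5}$)
$\left(t{\left(-5,4 \right)} - -4\right) m{\left(-3 \right)} 11 = \left(\left(9 + 4\right) - -4\right) \left(-3 + \frac{1}{5} \left(-3\right)\right) 11 = \left(13 + 4\right) \left(-3 - \frac{3}{5}\right) 11 = 17 \left(- \frac{18}{5}\right) 11 = \left(- \frac{306}{5}\right) 11 = - \frac{3366}{5}$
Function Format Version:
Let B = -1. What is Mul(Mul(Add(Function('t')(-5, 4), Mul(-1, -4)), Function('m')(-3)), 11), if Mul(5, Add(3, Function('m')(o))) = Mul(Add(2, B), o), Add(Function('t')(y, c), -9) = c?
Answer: Rational(-3366, 5) ≈ -673.20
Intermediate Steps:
Function('t')(y, c) = Add(9, c)
Function('m')(o) = Add(-3, Mul(Rational(1, 5), o)) (Function('m')(o) = Add(-3, Mul(Rational(1, 5), Mul(Add(2, -1), o))) = Add(-3, Mul(Rational(1, 5), Mul(1, o))) = Add(-3, Mul(Rational(1, 5), o)))
Mul(Mul(Add(Function('t')(-5, 4), Mul(-1, -4)), Function('m')(-3)), 11) = Mul(Mul(Add(Add(9, 4), Mul(-1, -4)), Add(-3, Mul(Rational(1, 5), -3))), 11) = Mul(Mul(Add(13, 4), Add(-3, Rational(-3, 5))), 11) = Mul(Mul(17, Rational(-18, 5)), 11) = Mul(Rational(-306, 5), 11) = Rational(-3366, 5)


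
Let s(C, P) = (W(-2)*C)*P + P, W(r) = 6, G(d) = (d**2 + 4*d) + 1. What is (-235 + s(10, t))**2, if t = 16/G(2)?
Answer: 4322241/169 ≈ 25575.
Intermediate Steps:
G(d) = 1 + d**2 + 4*d
t = 16/13 (t = 16/(1 + 2**2 + 4*2) = 16/(1 + 4 + 8) = 16/13 ≈ 1.2308)
s(C, P) = P + 6*C*P (s(C, P) = (6*C)*P + P = 6*C*P + P = P + 6*C*P)
(-235 + s(10, t))**2 = (-235 + 16*(1 + 6*10)/13)**2 = (-235 + 16*(1 + 60)/13)**2 = (-235 + (16/13)*61)**2 = (-235 + 976/13)**2 = (-2079/13)**2 = 4322241/169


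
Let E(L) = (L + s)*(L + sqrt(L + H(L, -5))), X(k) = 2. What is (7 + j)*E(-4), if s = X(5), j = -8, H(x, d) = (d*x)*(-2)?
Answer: -8 + 4*I*sqrt(11) ≈ -8.0 + 13.266*I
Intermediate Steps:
H(x, d) = -2*d*x
s = 2
E(L) = (2 + L)*(L + sqrt(11)*sqrt(L)) (E(L) = (L + 2)*(L + sqrt(L - 2*(-5)*L)) = (2 + L)*(L + sqrt(L + 10*L)) = (2 + L)*(L + sqrt(11*L)) = (2 + L)*(L + sqrt(11)*sqrt(L)))
(7 + j)*E(-4) = (7 - 8)*((-4)**2 + 2*(-4) + sqrt(11)*(-4)**(3/2) + 2*sqrt(11)*sqrt(-4)) = -(16 - 8 + sqrt(11)*(-8*I) + 2*sqrt(11)*(2*I)) = -(16 - 8 - 8*I*sqrt(11) + 4*I*sqrt(11)) = -(8 - 4*I*sqrt(11)) = -8 + 4*I*sqrt(11)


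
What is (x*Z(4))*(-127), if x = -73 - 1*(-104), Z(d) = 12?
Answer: -47244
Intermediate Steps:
x = 31 (x = -73 + 104 = 31)
(x*Z(4))*(-127) = (31*12)*(-127) = 372*(-127) = -47244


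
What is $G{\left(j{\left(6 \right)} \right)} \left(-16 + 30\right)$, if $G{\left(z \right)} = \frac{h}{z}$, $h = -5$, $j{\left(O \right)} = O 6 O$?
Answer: $- \frac{35}{108} \approx -0.32407$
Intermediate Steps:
$j{\left(O \right)} = 6 O^{2}$ ($j{\left(O \right)} = 6 O O = 6 O^{2}$)
$G{\left(z \right)} = - \frac{5}{z}$
$G{\left(j{\left(6 \right)} \right)} \left(-16 + 30\right) = - \frac{5}{6 \cdot 6^{2}} \left(-16 + 30\right) = - \frac{5}{6 \cdot 36} \cdot 14 = - \frac{5}{216} \cdot 14 = \left(-5\right) \frac{1}{216} \cdot 14 = \left(- \frac{5}{216}\right) 14 = - \frac{35}{108}$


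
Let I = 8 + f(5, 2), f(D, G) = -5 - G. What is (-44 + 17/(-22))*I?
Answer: -985/22 ≈ -44.773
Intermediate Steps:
I = 1 (I = 8 + (-5 - 1*2) = 8 + (-5 - 2) = 8 - 7 = 1)
(-44 + 17/(-22))*I = (-44 + 17/(-22))*1 = (-44 + 17*(-1/22))*1 = (-44 - 17/22)*1 = -985/22*1 = -985/22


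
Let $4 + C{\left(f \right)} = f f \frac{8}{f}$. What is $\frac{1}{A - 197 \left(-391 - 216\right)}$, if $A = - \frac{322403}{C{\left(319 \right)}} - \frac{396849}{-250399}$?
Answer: $\frac{638016652}{76213675011963} \approx 8.3714 \cdot 10^{-6}$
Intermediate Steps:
$C{\left(f \right)} = -4 + 8 f$ ($C{\left(f \right)} = -4 + f f \frac{8}{f} = -4 + f^{2} \frac{8}{f} = -4 + 8 f$)
$A = - \frac{79718217545}{638016652}$ ($A = - \frac{322403}{-4 + 8 \cdot 319} - \frac{396849}{-250399} = - \frac{322403}{-4 + 2552} - - \frac{396849}{250399} = - \frac{322403}{2548} + \frac{396849}{250399} = - \frac{79718217545}{638016652} \approx -124.95$)
$\frac{1}{A - 197 \left(-391 - 216\right)} = \frac{1}{- \frac{79718217545}{638016652} - 197 \left(-391 - 216\right)} = \frac{1}{- \frac{79718217545}{638016652} - -119579} = \frac{1}{- \frac{79718217545}{638016652} + 119579} = \frac{1}{\frac{76213675011963}{638016652}} = \frac{638016652}{76213675011963}$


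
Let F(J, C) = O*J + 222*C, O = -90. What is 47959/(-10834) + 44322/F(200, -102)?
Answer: -101226256/18347379 ≈ -5.5172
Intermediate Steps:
F(J, C) = -90*J + 222*C
47959/(-10834) + 44322/F(200, -102) = 47959/(-10834) + 44322/(-90*200 + 222*(-102)) = 47959*(-1/10834) + 44322/(-18000 - 22644) = -47959/10834 + 44322/(-40644) = -47959/10834 + 44322*(-1/40644) = -47959/10834 - 7387/6774 = -101226256/18347379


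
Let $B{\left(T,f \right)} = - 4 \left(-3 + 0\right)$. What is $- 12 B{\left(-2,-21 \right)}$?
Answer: $-144$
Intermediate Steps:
$B{\left(T,f \right)} = 12$ ($B{\left(T,f \right)} = \left(-4\right) \left(-3\right) = 12$)
$- 12 B{\left(-2,-21 \right)} = \left(-12\right) 12 = -144$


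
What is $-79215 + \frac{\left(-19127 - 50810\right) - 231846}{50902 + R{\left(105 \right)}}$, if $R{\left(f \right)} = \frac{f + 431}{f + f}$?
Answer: $- \frac{423434119485}{5344978} \approx -79221.0$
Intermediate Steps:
$R{\left(f \right)} = \frac{431 + f}{2 f}$
$-79215 + \frac{\left(-19127 - 50810\right) - 231846}{50902 + R{\left(105 \right)}} = -79215 + \frac{\left(-19127 - 50810\right) - 231846}{50902 + \frac{431 + 105}{2 \cdot 105}} = -79215 + \frac{\left(-19127 - 50810\right) - 231846}{50902 + \frac{1}{2} \cdot \frac{1}{105} \cdot 536} = -79215 + \frac{-69937 - 231846}{50902 + \frac{268}{105}} = -79215 - \frac{301783}{\frac{5344978}{105}} = -79215 - \frac{31687215}{5344978} = - \frac{423434119485}{5344978}$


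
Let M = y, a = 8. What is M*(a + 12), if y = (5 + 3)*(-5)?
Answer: -800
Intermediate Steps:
y = -40 (y = 8*(-5) = -40)
M = -40
M*(a + 12) = -40*(8 + 12) = -40*20 = -800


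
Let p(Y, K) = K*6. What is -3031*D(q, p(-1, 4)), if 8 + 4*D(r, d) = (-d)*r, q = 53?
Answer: 969920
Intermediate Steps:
p(Y, K) = 6*K
D(r, d) = -2 - d*r/4 (D(r, d) = -2 + ((-d)*r)/4 = -2 + (-d*r)/4 = -2 - d*r/4)
-3031*D(q, p(-1, 4)) = -3031*(-2 - 1/4*6*4*53) = -3031*(-2 - 1/4*24*53) = -3031*(-2 - 318) = -3031*(-320) = 969920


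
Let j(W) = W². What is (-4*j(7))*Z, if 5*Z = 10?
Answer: -392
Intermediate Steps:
Z = 2 (Z = (⅕)*10 = 2)
(-4*j(7))*Z = -4*7²*2 = -4*49*2 = -196*2 = -392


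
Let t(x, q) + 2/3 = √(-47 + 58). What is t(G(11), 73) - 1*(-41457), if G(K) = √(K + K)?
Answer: 124369/3 + √11 ≈ 41460.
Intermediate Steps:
G(K) = √2*√K (G(K) = √(2*K) = √2*√K)
t(x, q) = -⅔ + √11 (t(x, q) = -⅔ + √(-47 + 58) = -⅔ + √11)
t(G(11), 73) - 1*(-41457) = (-⅔ + √11) - 1*(-41457) = (-⅔ + √11) + 41457 = 124369/3 + √11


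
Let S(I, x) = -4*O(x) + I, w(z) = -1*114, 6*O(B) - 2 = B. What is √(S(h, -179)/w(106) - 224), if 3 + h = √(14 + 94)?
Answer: √(-2924214 - 684*√3)/114 ≈ 15.003*I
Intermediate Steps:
O(B) = ⅓ + B/6
w(z) = -114
h = -3 + 6*√3 (h = -3 + √(14 + 94) = -3 + √108 = -3 + 6*√3 ≈ 7.3923)
S(I, x) = -4/3 + I - 2*x/3 (S(I, x) = -4*(⅓ + x/6) + I = (-4/3 - 2*x/3) + I = -4/3 + I - 2*x/3)
√(S(h, -179)/w(106) - 224) = √((-4/3 + (-3 + 6*√3) - ⅔*(-179))/(-114) - 224) = √((-4/3 + (-3 + 6*√3) + 358/3)*(-1/114) - 224) = √((115 + 6*√3)*(-1/114) - 224) = √((-115/114 - √3/19) - 224) = √(-25651/114 - √3/19)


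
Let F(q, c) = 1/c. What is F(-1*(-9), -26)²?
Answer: 1/676 ≈ 0.0014793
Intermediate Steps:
F(-1*(-9), -26)² = (1/(-26))² = (-1/26)² = 1/676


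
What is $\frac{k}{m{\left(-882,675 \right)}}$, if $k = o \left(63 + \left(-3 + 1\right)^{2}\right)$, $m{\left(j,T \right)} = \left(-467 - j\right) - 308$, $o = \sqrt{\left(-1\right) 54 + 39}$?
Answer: $\frac{67 i \sqrt{15}}{107} \approx 2.4251 i$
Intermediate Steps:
$o = i \sqrt{15}$ ($o = \sqrt{-54 + 39} = \sqrt{-15} = i \sqrt{15} \approx 3.873 i$)
$m{\left(j,T \right)} = -775 - j$
$k = 67 i \sqrt{15}$ ($k = i \sqrt{15} \left(63 + \left(-3 + 1\right)^{2}\right) = i \sqrt{15} \left(63 + \left(-2\right)^{2}\right) = i \sqrt{15} \left(63 + 4\right) = i \sqrt{15} \cdot 67 = 67 i \sqrt{15} \approx 259.49 i$)
$\frac{k}{m{\left(-882,675 \right)}} = \frac{67 i \sqrt{15}}{-775 - -882} = \frac{67 i \sqrt{15}}{-775 + 882} = \frac{67 i \sqrt{15}}{107}$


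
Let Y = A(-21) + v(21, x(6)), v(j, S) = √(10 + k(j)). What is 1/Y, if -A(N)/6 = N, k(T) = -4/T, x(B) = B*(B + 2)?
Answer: 1323/166595 - √4326/333190 ≈ 0.0077440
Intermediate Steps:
x(B) = B*(2 + B)
A(N) = -6*N
v(j, S) = √(10 - 4/j)
Y = 126 + √4326/21 (Y = -6*(-21) + √(10 - 4/21) = 126 + √(10 - 4*1/21) = 126 + √(10 - 4/21) = 126 + √(206/21) = 126 + √4326/21 ≈ 129.13)
1/Y = 1/(126 + √4326/21)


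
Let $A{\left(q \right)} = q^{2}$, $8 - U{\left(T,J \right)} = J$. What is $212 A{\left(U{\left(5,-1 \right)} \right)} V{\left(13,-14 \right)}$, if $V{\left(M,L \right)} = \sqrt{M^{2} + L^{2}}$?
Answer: $17172 \sqrt{365} \approx 3.2807 \cdot 10^{5}$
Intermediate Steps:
$U{\left(T,J \right)} = 8 - J$
$V{\left(M,L \right)} = \sqrt{L^{2} + M^{2}}$
$212 A{\left(U{\left(5,-1 \right)} \right)} V{\left(13,-14 \right)} = 212 \left(8 - -1\right)^{2} \sqrt{\left(-14\right)^{2} + 13^{2}} = 212 \left(8 + 1\right)^{2} \sqrt{196 + 169} = 212 \cdot 9^{2} \sqrt{365} = 212 \cdot 81 \sqrt{365} = 17172 \sqrt{365}$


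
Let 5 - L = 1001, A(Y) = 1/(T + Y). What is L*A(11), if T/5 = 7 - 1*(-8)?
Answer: -498/43 ≈ -11.581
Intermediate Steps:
T = 75 (T = 5*(7 - 1*(-8)) = 5*(7 + 8) = 5*15 = 75)
A(Y) = 1/(75 + Y)
L = -996 (L = 5 - 1*1001 = 5 - 1001 = -996)
L*A(11) = -996/(75 + 11) = -996/86 = -996*1/86 = -498/43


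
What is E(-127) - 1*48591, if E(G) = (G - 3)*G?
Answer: -32081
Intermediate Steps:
E(G) = G*(-3 + G) (E(G) = (-3 + G)*G = G*(-3 + G))
E(-127) - 1*48591 = -127*(-3 - 127) - 1*48591 = -127*(-130) - 48591 = 16510 - 48591 = -32081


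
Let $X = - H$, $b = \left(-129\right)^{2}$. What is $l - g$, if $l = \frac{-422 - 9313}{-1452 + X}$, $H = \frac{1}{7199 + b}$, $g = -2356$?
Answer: $\frac{81786626836}{34615681} \approx 2362.7$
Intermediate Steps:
$b = 16641$
$H = \frac{1}{23840}$ ($H = \frac{1}{7199 + 16641} = \frac{1}{23840} \approx 4.1946 \cdot 10^{-5}$)
$X = - \frac{1}{23840}$ ($X = \left(-1\right) \frac{1}{23840} = - \frac{1}{23840} \approx -4.1946 \cdot 10^{-5}$)
$l = \frac{232082400}{34615681}$ ($l = \frac{-422 - 9313}{-1452 - \frac{1}{23840}} = - \frac{9735}{- \frac{34615681}{23840}} = \left(-9735\right) \left(- \frac{23840}{34615681}\right) = \frac{232082400}{34615681} \approx 6.7045$)
$l - g = \frac{232082400}{34615681} - -2356 = \frac{232082400}{34615681} + 2356 = \frac{81786626836}{34615681}$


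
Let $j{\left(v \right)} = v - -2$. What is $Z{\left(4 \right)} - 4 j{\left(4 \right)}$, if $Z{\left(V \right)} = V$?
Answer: $-20$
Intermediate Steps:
$j{\left(v \right)} = 2 + v$ ($j{\left(v \right)} = v + 2 = 2 + v$)
$Z{\left(4 \right)} - 4 j{\left(4 \right)} = 4 - 4 \left(2 + 4\right) = 4 - 24 = -20$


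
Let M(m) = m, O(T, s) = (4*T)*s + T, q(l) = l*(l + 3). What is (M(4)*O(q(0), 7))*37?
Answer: 0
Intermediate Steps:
q(l) = l*(3 + l)
O(T, s) = T + 4*T*s (O(T, s) = 4*T*s + T = T + 4*T*s)
(M(4)*O(q(0), 7))*37 = (4*((0*(3 + 0))*(1 + 4*7)))*37 = (4*((0*3)*(1 + 28)))*37 = (4*(0*29))*37 = (4*0)*37 = 0*37 = 0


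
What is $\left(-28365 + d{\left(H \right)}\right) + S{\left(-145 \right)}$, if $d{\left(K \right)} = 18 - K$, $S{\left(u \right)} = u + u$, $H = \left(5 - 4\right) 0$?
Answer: $-28637$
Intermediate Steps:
$H = 0$ ($H = 1 \cdot 0 = 0$)
$S{\left(u \right)} = 2 u$
$\left(-28365 + d{\left(H \right)}\right) + S{\left(-145 \right)} = \left(-28365 + \left(18 - 0\right)\right) + 2 \left(-145\right) = \left(-28365 + \left(18 + 0\right)\right) - 290 = \left(-28365 + 18\right) - 290 = -28347 - 290 = -28637$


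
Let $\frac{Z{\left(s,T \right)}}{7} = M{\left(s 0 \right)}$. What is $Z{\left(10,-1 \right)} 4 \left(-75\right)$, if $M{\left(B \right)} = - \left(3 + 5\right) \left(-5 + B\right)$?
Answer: $-84000$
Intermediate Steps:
$M{\left(B \right)} = 40 - 8 B$ ($M{\left(B \right)} = - 8 \left(-5 + B\right) = - (-40 + 8 B) = 40 - 8 B$)
$Z{\left(s,T \right)} = 280$ ($Z{\left(s,T \right)} = 7 \left(40 - 8 s 0\right) = 7 \left(40 - 0\right) = 7 \left(40 + 0\right) = 7 \cdot 40 = 280$)
$Z{\left(10,-1 \right)} 4 \left(-75\right) = 280 \cdot 4 \left(-75\right) = 280 \left(-300\right) = -84000$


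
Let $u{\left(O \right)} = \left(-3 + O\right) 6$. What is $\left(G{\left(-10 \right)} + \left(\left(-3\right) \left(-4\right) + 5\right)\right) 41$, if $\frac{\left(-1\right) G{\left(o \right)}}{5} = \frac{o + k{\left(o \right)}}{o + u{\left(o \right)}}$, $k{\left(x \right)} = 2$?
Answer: $\frac{7462}{11} \approx 678.36$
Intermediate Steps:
$u{\left(O \right)} = -18 + 6 O$
$G{\left(o \right)} = - \frac{5 \left(2 + o\right)}{-18 + 7 o}$ ($G{\left(o \right)} = - 5 \frac{o + 2}{o + \left(-18 + 6 o\right)} = - 5 \frac{2 + o}{-18 + 7 o} = - \frac{5 \left(2 + o\right)}{-18 + 7 o}$)
$\left(G{\left(-10 \right)} + \left(\left(-3\right) \left(-4\right) + 5\right)\right) 41 = \left(\frac{5 \left(-2 - -10\right)}{-18 + 7 \left(-10\right)} + \left(\left(-3\right) \left(-4\right) + 5\right)\right) 41 = \left(\frac{5 \left(-2 + 10\right)}{-18 - 70} + \left(12 + 5\right)\right) 41 = \left(5 \frac{1}{-88} \cdot 8 + 17\right) 41 = \left(5 \left(- \frac{1}{88}\right) 8 + 17\right) 41 = \left(- \frac{5}{11} + 17\right) 41 = \frac{182}{11} \cdot 41 = \frac{7462}{11}$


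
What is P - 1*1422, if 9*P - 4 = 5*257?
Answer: -11509/9 ≈ -1278.8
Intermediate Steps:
P = 1289/9 (P = 4/9 + (5*257)/9 = 4/9 + (⅑)*1285 = 4/9 + 1285/9 = 1289/9 ≈ 143.22)
P - 1*1422 = 1289/9 - 1*1422 = 1289/9 - 1422 = -11509/9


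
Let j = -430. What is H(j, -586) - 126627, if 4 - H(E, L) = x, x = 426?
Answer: -127049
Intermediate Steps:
H(E, L) = -422 (H(E, L) = 4 - 1*426 = 4 - 426 = -422)
H(j, -586) - 126627 = -422 - 126627 = -127049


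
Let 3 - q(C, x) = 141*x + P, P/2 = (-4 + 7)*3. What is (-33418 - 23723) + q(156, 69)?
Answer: -66885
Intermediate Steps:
P = 18 (P = 2*((-4 + 7)*3) = 2*(3*3) = 2*9 = 18)
q(C, x) = -15 - 141*x (q(C, x) = 3 - (141*x + 18) = 3 - (18 + 141*x) = 3 + (-18 - 141*x) = -15 - 141*x)
(-33418 - 23723) + q(156, 69) = (-33418 - 23723) + (-15 - 141*69) = -57141 + (-15 - 9729) = -57141 - 9744 = -66885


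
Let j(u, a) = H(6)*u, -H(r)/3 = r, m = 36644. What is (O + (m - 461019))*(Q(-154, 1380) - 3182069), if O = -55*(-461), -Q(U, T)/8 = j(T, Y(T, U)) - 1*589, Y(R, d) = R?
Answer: 1188535735740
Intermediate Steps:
H(r) = -3*r
j(u, a) = -18*u (j(u, a) = (-3*6)*u = -18*u)
Q(U, T) = 4712 + 144*T (Q(U, T) = -8*(-18*T - 1*589) = -8*(-18*T - 589) = -8*(-589 - 18*T) = 4712 + 144*T)
O = 25355
(O + (m - 461019))*(Q(-154, 1380) - 3182069) = (25355 + (36644 - 461019))*((4712 + 144*1380) - 3182069) = (25355 - 424375)*((4712 + 198720) - 3182069) = -399020*(203432 - 3182069) = -399020*(-2978637) = 1188535735740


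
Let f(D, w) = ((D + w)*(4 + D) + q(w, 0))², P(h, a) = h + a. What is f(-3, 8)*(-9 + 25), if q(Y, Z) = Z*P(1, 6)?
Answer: 400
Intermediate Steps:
P(h, a) = a + h
q(Y, Z) = 7*Z (q(Y, Z) = Z*(6 + 1) = Z*7 = 7*Z)
f(D, w) = (4 + D)²*(D + w)² (f(D, w) = ((D + w)*(4 + D) + 7*0)² = ((4 + D)*(D + w) + 0)² = ((4 + D)*(D + w))² = (4 + D)²*(D + w)²)
f(-3, 8)*(-9 + 25) = ((-3)² + 4*(-3) + 4*8 - 3*8)²*(-9 + 25) = (9 - 12 + 32 - 24)²*16 = 5²*16 = 25*16 = 400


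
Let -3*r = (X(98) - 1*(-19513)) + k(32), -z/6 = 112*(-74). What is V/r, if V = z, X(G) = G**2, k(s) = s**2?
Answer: -16576/3349 ≈ -4.9495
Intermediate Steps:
z = 49728 (z = -672*(-74) = -6*(-8288) = 49728)
V = 49728
r = -10047 (r = -((98**2 - 1*(-19513)) + 32**2)/3 = -((9604 + 19513) + 1024)/3 = -(29117 + 1024)/3 = -1/3*30141 = -10047)
V/r = 49728/(-10047) = 49728*(-1/10047) = -16576/3349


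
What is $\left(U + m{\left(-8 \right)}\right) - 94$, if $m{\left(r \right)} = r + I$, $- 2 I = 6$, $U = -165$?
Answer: $-270$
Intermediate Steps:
$I = -3$ ($I = \left(- \frac{1}{2}\right) 6 = -3$)
$m{\left(r \right)} = -3 + r$ ($m{\left(r \right)} = r - 3 = -3 + r$)
$\left(U + m{\left(-8 \right)}\right) - 94 = \left(-165 - 11\right) - 94 = -176 - 94 = -270$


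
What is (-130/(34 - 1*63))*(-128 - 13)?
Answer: -18330/29 ≈ -632.07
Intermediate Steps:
(-130/(34 - 1*63))*(-128 - 13) = -130/(34 - 63)*(-141) = -130/(-29)*(-141) = -130*(-1/29)*(-141) = (130/29)*(-141) = -18330/29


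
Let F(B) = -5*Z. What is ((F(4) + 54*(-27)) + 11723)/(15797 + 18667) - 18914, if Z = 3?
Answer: -325920923/17232 ≈ -18914.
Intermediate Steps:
F(B) = -15 (F(B) = -5*3 = -15)
((F(4) + 54*(-27)) + 11723)/(15797 + 18667) - 18914 = ((-15 + 54*(-27)) + 11723)/(15797 + 18667) - 18914 = ((-15 - 1458) + 11723)/34464 - 18914 = (-1473 + 11723)*(1/34464) - 18914 = 10250*(1/34464) - 18914 = 5125/17232 - 18914 = -325920923/17232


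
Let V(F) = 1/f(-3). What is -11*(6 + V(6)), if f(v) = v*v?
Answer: -605/9 ≈ -67.222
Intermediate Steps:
f(v) = v²
V(F) = ⅑ (V(F) = 1/((-3)²) = 1/9 = ⅑)
-11*(6 + V(6)) = -11*(6 + ⅑) = -11*55/9 = -605/9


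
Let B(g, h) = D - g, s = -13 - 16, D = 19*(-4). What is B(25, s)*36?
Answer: -3636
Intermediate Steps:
D = -76
s = -29
B(g, h) = -76 - g
B(25, s)*36 = (-76 - 1*25)*36 = (-76 - 25)*36 = -101*36 = -3636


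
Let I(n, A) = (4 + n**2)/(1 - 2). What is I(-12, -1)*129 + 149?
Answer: -18943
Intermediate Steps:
I(n, A) = -4 - n**2 (I(n, A) = (4 + n**2)/(-1) = (4 + n**2)*(-1) = -4 - n**2)
I(-12, -1)*129 + 149 = (-4 - 1*(-12)**2)*129 + 149 = (-4 - 1*144)*129 + 149 = (-4 - 144)*129 + 149 = -148*129 + 149 = -19092 + 149 = -18943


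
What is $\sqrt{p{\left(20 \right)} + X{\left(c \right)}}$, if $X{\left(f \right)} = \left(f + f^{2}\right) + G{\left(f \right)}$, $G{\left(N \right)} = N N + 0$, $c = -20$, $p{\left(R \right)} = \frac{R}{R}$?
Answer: $\sqrt{781} \approx 27.946$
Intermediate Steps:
$p{\left(R \right)} = 1$
$G{\left(N \right)} = N^{2}$ ($G{\left(N \right)} = N^{2} + 0 = N^{2}$)
$X{\left(f \right)} = f + 2 f^{2}$ ($X{\left(f \right)} = \left(f + f^{2}\right) + f^{2} = f + 2 f^{2}$)
$\sqrt{p{\left(20 \right)} + X{\left(c \right)}} = \sqrt{1 - 20 \left(1 + 2 \left(-20\right)\right)} = \sqrt{1 - 20 \left(1 - 40\right)} = \sqrt{1 - -780} = \sqrt{1 + 780} = \sqrt{781}$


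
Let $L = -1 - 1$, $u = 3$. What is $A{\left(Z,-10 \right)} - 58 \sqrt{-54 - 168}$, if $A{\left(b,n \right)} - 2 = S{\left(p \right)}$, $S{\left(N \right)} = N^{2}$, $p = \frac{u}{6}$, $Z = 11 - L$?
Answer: $\frac{9}{4} - 58 i \sqrt{222} \approx 2.25 - 864.18 i$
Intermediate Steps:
$L = -2$ ($L = -1 - 1 = -2$)
$Z = 13$ ($Z = 11 - -2 = 11 + 2 = 13$)
$p = \frac{1}{2}$ ($p = \frac{3}{6} = 3 \cdot \frac{1}{6} = \frac{1}{2} \approx 0.5$)
$A{\left(b,n \right)} = \frac{9}{4}$ ($A{\left(b,n \right)} = 2 + \left(\frac{1}{2}\right)^{2} = 2 + \frac{1}{4} = \frac{9}{4}$)
$A{\left(Z,-10 \right)} - 58 \sqrt{-54 - 168} = \frac{9}{4} - 58 \sqrt{-54 - 168} = \frac{9}{4} - 58 \sqrt{-222} = \frac{9}{4} - 58 i \sqrt{222}$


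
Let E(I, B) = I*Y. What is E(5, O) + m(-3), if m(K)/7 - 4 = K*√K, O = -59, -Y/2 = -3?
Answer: 58 - 21*I*√3 ≈ 58.0 - 36.373*I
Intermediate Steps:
Y = 6 (Y = -2*(-3) = 6)
E(I, B) = 6*I (E(I, B) = I*6 = 6*I)
m(K) = 28 + 7*K^(3/2) (m(K) = 28 + 7*(K*√K) = 28 + 7*K^(3/2))
E(5, O) + m(-3) = 6*5 + (28 + 7*(-3)^(3/2)) = 30 + (28 + 7*(-3*I*√3)) = 30 + (28 - 21*I*√3) = 58 - 21*I*√3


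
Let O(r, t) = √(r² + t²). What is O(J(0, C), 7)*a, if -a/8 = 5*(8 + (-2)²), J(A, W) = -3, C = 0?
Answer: -480*√58 ≈ -3655.6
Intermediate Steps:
a = -480 (a = -40*(8 + (-2)²) = -40*(8 + 4) = -40*12 = -8*60 = -480)
O(J(0, C), 7)*a = √((-3)² + 7²)*(-480) = √(9 + 49)*(-480) = √58*(-480) = -480*√58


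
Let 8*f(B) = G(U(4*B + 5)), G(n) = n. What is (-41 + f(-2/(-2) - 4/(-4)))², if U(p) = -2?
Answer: 27225/16 ≈ 1701.6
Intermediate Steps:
f(B) = -¼ (f(B) = (⅛)*(-2) = -¼)
(-41 + f(-2/(-2) - 4/(-4)))² = (-41 - ¼)² = (-165/4)² = 27225/16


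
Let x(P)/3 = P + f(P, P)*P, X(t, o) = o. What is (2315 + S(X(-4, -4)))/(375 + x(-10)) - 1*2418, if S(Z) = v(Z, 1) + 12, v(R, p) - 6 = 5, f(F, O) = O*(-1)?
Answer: -106472/45 ≈ -2366.0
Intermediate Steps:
f(F, O) = -O
v(R, p) = 11 (v(R, p) = 6 + 5 = 11)
x(P) = -3*P² + 3*P (x(P) = 3*(P + (-P)*P) = 3*(P - P²) = -3*P² + 3*P)
S(Z) = 23 (S(Z) = 11 + 12 = 23)
(2315 + S(X(-4, -4)))/(375 + x(-10)) - 1*2418 = (2315 + 23)/(375 + 3*(-10)*(1 - 1*(-10))) - 1*2418 = 2338/(375 + 3*(-10)*(1 + 10)) - 2418 = 2338/(375 + 3*(-10)*11) - 2418 = 2338/(375 - 330) - 2418 = 2338/45 - 2418 = -106472/45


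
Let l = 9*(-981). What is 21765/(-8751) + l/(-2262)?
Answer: 3114461/2199418 ≈ 1.4160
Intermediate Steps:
l = -8829
21765/(-8751) + l/(-2262) = 21765/(-8751) - 8829/(-2262) = 21765*(-1/8751) - 8829*(-1/2262) = -7255/2917 + 2943/754 = 3114461/2199418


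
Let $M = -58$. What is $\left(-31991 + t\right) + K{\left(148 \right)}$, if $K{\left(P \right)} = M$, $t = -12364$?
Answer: $-44413$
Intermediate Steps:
$K{\left(P \right)} = -58$
$\left(-31991 + t\right) + K{\left(148 \right)} = \left(-31991 - 12364\right) - 58 = -44355 - 58 = -44413$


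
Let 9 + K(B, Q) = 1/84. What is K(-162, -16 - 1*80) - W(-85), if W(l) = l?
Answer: 6385/84 ≈ 76.012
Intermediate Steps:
K(B, Q) = -755/84 (K(B, Q) = -9 + 1/84 = -755/84)
K(-162, -16 - 1*80) - W(-85) = -755/84 - 1*(-85) = -755/84 + 85 = 6385/84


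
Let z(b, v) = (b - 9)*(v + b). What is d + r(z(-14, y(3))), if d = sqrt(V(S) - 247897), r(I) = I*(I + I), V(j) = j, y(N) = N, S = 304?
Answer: 128018 + I*sqrt(247593) ≈ 1.2802e+5 + 497.59*I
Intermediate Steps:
z(b, v) = (-9 + b)*(b + v)
r(I) = 2*I**2 (r(I) = I*(2*I) = 2*I**2)
d = I*sqrt(247593) (d = sqrt(304 - 247897) = sqrt(-247593) = I*sqrt(247593) ≈ 497.59*I)
d + r(z(-14, y(3))) = I*sqrt(247593) + 2*((-14)**2 - 9*(-14) - 9*3 - 14*3)**2 = I*sqrt(247593) + 2*(196 + 126 - 27 - 42)**2 = I*sqrt(247593) + 2*253**2 = I*sqrt(247593) + 2*64009 = I*sqrt(247593) + 128018 = 128018 + I*sqrt(247593)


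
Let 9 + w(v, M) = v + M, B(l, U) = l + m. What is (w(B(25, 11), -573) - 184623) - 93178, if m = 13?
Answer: -278345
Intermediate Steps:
B(l, U) = 13 + l (B(l, U) = l + 13 = 13 + l)
w(v, M) = -9 + M + v (w(v, M) = -9 + (v + M) = -9 + (M + v) = -9 + M + v)
(w(B(25, 11), -573) - 184623) - 93178 = ((-9 - 573 + (13 + 25)) - 184623) - 93178 = ((-9 - 573 + 38) - 184623) - 93178 = (-544 - 184623) - 93178 = -185167 - 93178 = -278345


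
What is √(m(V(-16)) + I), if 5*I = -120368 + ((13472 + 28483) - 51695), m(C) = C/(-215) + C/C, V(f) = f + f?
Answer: I*√1202795355/215 ≈ 161.31*I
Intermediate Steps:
V(f) = 2*f
m(C) = 1 - C/215 (m(C) = C*(-1/215) + 1 = -C/215 + 1 = 1 - C/215)
I = -130108/5 (I = (-120368 + ((13472 + 28483) - 51695))/5 = (-120368 + (41955 - 51695))/5 = (-120368 - 9740)/5 = (⅕)*(-130108) = -130108/5 ≈ -26022.)
√(m(V(-16)) + I) = √((1 - 2*(-16)/215) - 130108/5) = √((1 - 1/215*(-32)) - 130108/5) = √((1 + 32/215) - 130108/5) = √(247/215 - 130108/5) = √(-5594397/215) = I*√1202795355/215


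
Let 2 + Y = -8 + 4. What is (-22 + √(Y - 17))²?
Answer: (22 - I*√23)² ≈ 461.0 - 211.02*I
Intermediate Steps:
Y = -6 (Y = -2 + (-8 + 4) = -2 - 4 = -6)
(-22 + √(Y - 17))² = (-22 + √(-6 - 17))² = (-22 + √(-23))² = (-22 + I*√23)²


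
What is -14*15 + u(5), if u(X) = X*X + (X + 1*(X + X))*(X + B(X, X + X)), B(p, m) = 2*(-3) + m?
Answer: -50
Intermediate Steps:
B(p, m) = -6 + m
u(X) = X² + 3*X*(-6 + 3*X) (u(X) = X*X + (X + 1*(X + X))*(X + (-6 + (X + X))) = X² + (X + 1*(2*X))*(X + (-6 + 2*X)) = X² + (X + 2*X)*(-6 + 3*X) = X² + (3*X)*(-6 + 3*X) = X² + 3*X*(-6 + 3*X))
-14*15 + u(5) = -14*15 + 2*5*(-9 + 5*5) = -210 + 2*5*(-9 + 25) = -210 + 2*5*16 = -210 + 160 = -50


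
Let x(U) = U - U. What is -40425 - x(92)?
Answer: -40425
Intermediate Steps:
x(U) = 0
-40425 - x(92) = -40425 - 1*0 = -40425 + 0 = -40425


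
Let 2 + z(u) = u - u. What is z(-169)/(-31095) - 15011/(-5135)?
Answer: 93355463/31934565 ≈ 2.9233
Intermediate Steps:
z(u) = -2 (z(u) = -2 + (u - u) = -2 + 0 = -2)
z(-169)/(-31095) - 15011/(-5135) = -2/(-31095) - 15011/(-5135) = -2*(-1/31095) - 15011*(-1/5135) = 2/31095 + 15011/5135 = 93355463/31934565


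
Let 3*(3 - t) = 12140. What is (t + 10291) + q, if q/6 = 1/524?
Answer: 4910413/786 ≈ 6247.3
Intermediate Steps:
t = -12131/3 (t = 3 - ⅓*12140 = 3 - 12140/3 = -12131/3 ≈ -4043.7)
q = 3/262 (q = 6/524 = 6*(1/524) = 3/262 ≈ 0.011450)
(t + 10291) + q = (-12131/3 + 10291) + 3/262 = 18742/3 + 3/262 = 4910413/786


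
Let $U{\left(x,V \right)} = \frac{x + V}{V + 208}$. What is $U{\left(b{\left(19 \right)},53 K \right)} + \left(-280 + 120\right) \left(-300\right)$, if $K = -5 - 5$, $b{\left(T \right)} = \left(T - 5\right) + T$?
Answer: $\frac{2208071}{46} \approx 48002.0$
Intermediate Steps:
$b{\left(T \right)} = -5 + 2 T$ ($b{\left(T \right)} = \left(-5 + T\right) + T = -5 + 2 T$)
$K = -10$ ($K = -5 - 5 = -10$)
$U{\left(x,V \right)} = \frac{V + x}{208 + V}$
$U{\left(b{\left(19 \right)},53 K \right)} + \left(-280 + 120\right) \left(-300\right) = \frac{53 \left(-10\right) + \left(-5 + 2 \cdot 19\right)}{208 + 53 \left(-10\right)} + \left(-280 + 120\right) \left(-300\right) = \frac{-530 + \left(-5 + 38\right)}{208 - 530} - -48000 = \frac{-530 + 33}{-322} + 48000 = \left(- \frac{1}{322}\right) \left(-497\right) + 48000 = \frac{71}{46} + 48000 = \frac{2208071}{46}$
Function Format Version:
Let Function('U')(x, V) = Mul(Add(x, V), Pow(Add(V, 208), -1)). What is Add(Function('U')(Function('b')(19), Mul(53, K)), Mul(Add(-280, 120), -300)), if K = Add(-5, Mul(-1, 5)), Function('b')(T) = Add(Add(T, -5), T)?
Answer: Rational(2208071, 46) ≈ 48002.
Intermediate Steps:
Function('b')(T) = Add(-5, Mul(2, T)) (Function('b')(T) = Add(Add(-5, T), T) = Add(-5, Mul(2, T)))
K = -10 (K = Add(-5, -5) = -10)
Function('U')(x, V) = Mul(Pow(Add(208, V), -1), Add(V, x)) (Function('U')(x, V) = Mul(Add(V, x), Pow(Add(208, V), -1)) = Mul(Pow(Add(208, V), -1), Add(V, x)))
Add(Function('U')(Function('b')(19), Mul(53, K)), Mul(Add(-280, 120), -300)) = Add(Mul(Pow(Add(208, Mul(53, -10)), -1), Add(Mul(53, -10), Add(-5, Mul(2, 19)))), Mul(Add(-280, 120), -300)) = Add(Mul(Pow(Add(208, -530), -1), Add(-530, Add(-5, 38))), Mul(-160, -300)) = Add(Mul(Pow(-322, -1), Add(-530, 33)), 48000) = Add(Mul(Rational(-1, 322), -497), 48000) = Add(Rational(71, 46), 48000) = Rational(2208071, 46)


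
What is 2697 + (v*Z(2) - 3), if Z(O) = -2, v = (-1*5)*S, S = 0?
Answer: 2694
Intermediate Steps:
v = 0 (v = -1*5*0 = -5*0 = 0)
2697 + (v*Z(2) - 3) = 2697 + (0*(-2) - 3) = 2697 + (0 - 3) = 2697 - 3 = 2694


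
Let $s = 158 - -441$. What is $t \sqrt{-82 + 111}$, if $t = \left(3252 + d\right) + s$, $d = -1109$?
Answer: $2742 \sqrt{29} \approx 14766.0$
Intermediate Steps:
$s = 599$ ($s = 158 + 441 = 599$)
$t = 2742$ ($t = \left(3252 - 1109\right) + 599 = 2143 + 599 = 2742$)
$t \sqrt{-82 + 111} = 2742 \sqrt{-82 + 111} = 2742 \sqrt{29}$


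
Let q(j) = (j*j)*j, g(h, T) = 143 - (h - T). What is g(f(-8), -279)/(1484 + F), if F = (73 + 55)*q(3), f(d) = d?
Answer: -32/1235 ≈ -0.025911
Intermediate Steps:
g(h, T) = 143 + T - h (g(h, T) = 143 + (T - h) = 143 + T - h)
q(j) = j**3 (q(j) = j**2*j = j**3)
F = 3456 (F = (73 + 55)*3**3 = 128*27 = 3456)
g(f(-8), -279)/(1484 + F) = (143 - 279 - 1*(-8))/(1484 + 3456) = (143 - 279 + 8)/4940 = -128*1/4940 = -32/1235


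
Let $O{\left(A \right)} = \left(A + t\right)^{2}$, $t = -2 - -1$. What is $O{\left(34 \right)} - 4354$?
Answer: $-3265$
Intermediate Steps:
$t = -1$ ($t = -2 + 1 = -1$)
$O{\left(A \right)} = \left(-1 + A\right)^{2}$ ($O{\left(A \right)} = \left(A - 1\right)^{2} = \left(-1 + A\right)^{2}$)
$O{\left(34 \right)} - 4354 = \left(-1 + 34\right)^{2} - 4354 = 33^{2} - 4354 = 1089 - 4354 = -3265$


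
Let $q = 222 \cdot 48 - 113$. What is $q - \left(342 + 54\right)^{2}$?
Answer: $-146273$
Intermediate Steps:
$q = 10543$ ($q = 10656 - 113 = 10543$)
$q - \left(342 + 54\right)^{2} = 10543 - \left(342 + 54\right)^{2} = 10543 - 396^{2} = 10543 - 156816 = -146273$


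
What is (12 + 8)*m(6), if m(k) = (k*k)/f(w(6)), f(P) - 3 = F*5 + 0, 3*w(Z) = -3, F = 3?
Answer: 40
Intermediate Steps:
w(Z) = -1 (w(Z) = (⅓)*(-3) = -1)
f(P) = 18 (f(P) = 3 + (3*5 + 0) = 3 + (15 + 0) = 3 + 15 = 18)
m(k) = k²/18 (m(k) = (k*k)/18 = k²*(1/18) = k²/18)
(12 + 8)*m(6) = (12 + 8)*((1/18)*6²) = 20*((1/18)*36) = 20*2 = 40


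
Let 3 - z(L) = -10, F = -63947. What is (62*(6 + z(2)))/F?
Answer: -1178/63947 ≈ -0.018422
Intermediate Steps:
z(L) = 13 (z(L) = 3 - 1*(-10) = 3 + 10 = 13)
(62*(6 + z(2)))/F = (62*(6 + 13))/(-63947) = (62*19)*(-1/63947) = 1178*(-1/63947) = -1178/63947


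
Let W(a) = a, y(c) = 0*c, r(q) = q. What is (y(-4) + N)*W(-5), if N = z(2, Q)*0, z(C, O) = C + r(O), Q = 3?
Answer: 0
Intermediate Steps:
y(c) = 0
z(C, O) = C + O
N = 0 (N = (2 + 3)*0 = 5*0 = 0)
(y(-4) + N)*W(-5) = (0 + 0)*(-5) = 0*(-5) = 0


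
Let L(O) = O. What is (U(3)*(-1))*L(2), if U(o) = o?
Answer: -6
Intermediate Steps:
(U(3)*(-1))*L(2) = (3*(-1))*2 = -3*2 = -6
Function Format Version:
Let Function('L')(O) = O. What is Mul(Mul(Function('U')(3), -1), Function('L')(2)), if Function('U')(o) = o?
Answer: -6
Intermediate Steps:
Mul(Mul(Function('U')(3), -1), Function('L')(2)) = Mul(Mul(3, -1), 2) = Mul(-3, 2) = -6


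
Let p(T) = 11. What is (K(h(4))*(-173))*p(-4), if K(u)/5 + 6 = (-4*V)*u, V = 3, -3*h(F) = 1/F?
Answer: 47575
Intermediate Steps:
h(F) = -1/(3*F)
K(u) = -30 - 60*u (K(u) = -30 + 5*((-4*3)*u) = -30 + 5*(-12*u) = -30 - 60*u)
(K(h(4))*(-173))*p(-4) = ((-30 - (-20)/4)*(-173))*11 = ((-30 - 60*(-1/12))*(-173))*11 = ((-30 + 5)*(-173))*11 = -25*(-173)*11 = 4325*11 = 47575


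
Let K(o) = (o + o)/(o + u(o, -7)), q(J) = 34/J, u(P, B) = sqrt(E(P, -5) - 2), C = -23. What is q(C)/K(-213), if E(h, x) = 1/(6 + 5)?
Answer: -17/23 + 17*I*sqrt(231)/53889 ≈ -0.73913 + 0.0047946*I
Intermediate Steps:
E(h, x) = 1/11
u(P, B) = I*sqrt(231)/11 (u(P, B) = sqrt(1/11 - 2) = sqrt(-21/11) = I*sqrt(231)/11)
K(o) = 2*o/(o + I*sqrt(231)/11) (K(o) = (o + o)/(o + I*sqrt(231)/11) = (2*o)/(o + I*sqrt(231)/11) = 2*o/(o + I*sqrt(231)/11))
q(C)/K(-213) = (34/(-23))/((22*(-213)/(11*(-213) + I*sqrt(231)))) = (34*(-1/23))/((22*(-213)/(-2343 + I*sqrt(231)))) = -(17/23 - 17*I*sqrt(231)/53889) = -34*(1/2 - I*sqrt(231)/4686)/23 = -17/23 + 17*I*sqrt(231)/53889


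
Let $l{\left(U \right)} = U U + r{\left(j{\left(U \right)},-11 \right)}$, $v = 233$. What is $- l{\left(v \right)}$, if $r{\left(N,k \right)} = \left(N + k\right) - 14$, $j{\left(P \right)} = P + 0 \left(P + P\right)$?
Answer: $-54497$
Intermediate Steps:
$j{\left(P \right)} = P$ ($j{\left(P \right)} = P + 0 \cdot 2 P = P + 0 = P$)
$r{\left(N,k \right)} = -14 + N + k$
$l{\left(U \right)} = -25 + U + U^{2}$ ($l{\left(U \right)} = U U - \left(25 - U\right) = U^{2} + \left(-25 + U\right) = -25 + U + U^{2}$)
$- l{\left(v \right)} = - (-25 + 233 + 233^{2}) = - (-25 + 233 + 54289) = \left(-1\right) 54497 = -54497$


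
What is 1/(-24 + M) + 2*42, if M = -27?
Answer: 4283/51 ≈ 83.980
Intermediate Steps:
1/(-24 + M) + 2*42 = 1/(-24 - 27) + 2*42 = 1/(-51) + 84 = -1/51 + 84 = 4283/51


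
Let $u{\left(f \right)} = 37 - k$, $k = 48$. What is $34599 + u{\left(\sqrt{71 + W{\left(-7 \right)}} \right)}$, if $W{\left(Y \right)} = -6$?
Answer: $34588$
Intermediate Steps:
$u{\left(f \right)} = -11$ ($u{\left(f \right)} = 37 - 48 = -11$)
$34599 + u{\left(\sqrt{71 + W{\left(-7 \right)}} \right)} = 34599 - 11 = 34588$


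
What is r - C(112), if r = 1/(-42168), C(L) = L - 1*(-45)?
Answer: -6620377/42168 ≈ -157.00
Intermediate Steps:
C(L) = 45 + L (C(L) = L + 45 = 45 + L)
r = -1/42168 ≈ -2.3715e-5
r - C(112) = -1/42168 - (45 + 112) = -1/42168 - 1*157 = -1/42168 - 157 = -6620377/42168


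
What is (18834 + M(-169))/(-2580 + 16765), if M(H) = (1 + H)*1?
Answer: 18666/14185 ≈ 1.3159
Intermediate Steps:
M(H) = 1 + H
(18834 + M(-169))/(-2580 + 16765) = (18834 + (1 - 169))/(-2580 + 16765) = (18834 - 168)/14185 = 18666*(1/14185) = 18666/14185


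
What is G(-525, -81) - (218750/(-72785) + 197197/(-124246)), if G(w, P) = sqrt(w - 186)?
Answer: 8306359229/1808649022 + 3*I*sqrt(79) ≈ 4.5926 + 26.665*I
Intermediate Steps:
G(w, P) = sqrt(-186 + w)
G(-525, -81) - (218750/(-72785) + 197197/(-124246)) = sqrt(-186 - 525) - (218750/(-72785) + 197197/(-124246)) = sqrt(-711) - (218750*(-1/72785) + 197197*(-1/124246)) = 3*I*sqrt(79) - (-43750/14557 - 197197/124246) = 3*I*sqrt(79) - 1*(-8306359229/1808649022) = 3*I*sqrt(79) + 8306359229/1808649022 = 8306359229/1808649022 + 3*I*sqrt(79)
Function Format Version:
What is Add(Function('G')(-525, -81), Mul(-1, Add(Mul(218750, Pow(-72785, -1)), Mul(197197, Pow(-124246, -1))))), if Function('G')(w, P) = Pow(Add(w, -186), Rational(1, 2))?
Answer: Add(Rational(8306359229, 1808649022), Mul(3, I, Pow(79, Rational(1, 2)))) ≈ Add(4.5926, Mul(26.665, I))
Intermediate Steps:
Function('G')(w, P) = Pow(Add(-186, w), Rational(1, 2))
Add(Function('G')(-525, -81), Mul(-1, Add(Mul(218750, Pow(-72785, -1)), Mul(197197, Pow(-124246, -1))))) = Add(Pow(Add(-186, -525), Rational(1, 2)), Mul(-1, Add(Mul(218750, Pow(-72785, -1)), Mul(197197, Pow(-124246, -1))))) = Add(Pow(-711, Rational(1, 2)), Mul(-1, Add(Mul(218750, Rational(-1, 72785)), Mul(197197, Rational(-1, 124246))))) = Add(Mul(3, I, Pow(79, Rational(1, 2))), Mul(-1, Add(Rational(-43750, 14557), Rational(-197197, 124246)))) = Add(Mul(3, I, Pow(79, Rational(1, 2))), Mul(-1, Rational(-8306359229, 1808649022))) = Add(Mul(3, I, Pow(79, Rational(1, 2))), Rational(8306359229, 1808649022)) = Add(Rational(8306359229, 1808649022), Mul(3, I, Pow(79, Rational(1, 2))))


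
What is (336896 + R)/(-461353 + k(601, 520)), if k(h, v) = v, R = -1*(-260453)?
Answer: -597349/460833 ≈ -1.2962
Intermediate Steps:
R = 260453
(336896 + R)/(-461353 + k(601, 520)) = (336896 + 260453)/(-461353 + 520) = 597349/(-460833) = 597349*(-1/460833) = -597349/460833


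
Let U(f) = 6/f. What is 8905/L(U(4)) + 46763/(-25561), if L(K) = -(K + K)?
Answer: -227760994/76683 ≈ -2970.2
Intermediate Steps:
L(K) = -2*K
8905/L(U(4)) + 46763/(-25561) = 8905/((-12/4)) + 46763/(-25561) = 8905/((-12/4)) + 46763*(-1/25561) = 8905/((-2*3/2)) - 46763/25561 = 8905/(-3) - 46763/25561 = 8905*(-⅓) - 46763/25561 = -8905/3 - 46763/25561 = -227760994/76683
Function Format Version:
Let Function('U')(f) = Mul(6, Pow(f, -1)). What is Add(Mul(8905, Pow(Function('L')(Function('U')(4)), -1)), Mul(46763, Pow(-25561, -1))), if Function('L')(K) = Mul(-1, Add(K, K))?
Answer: Rational(-227760994, 76683) ≈ -2970.2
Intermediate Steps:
Function('L')(K) = Mul(-2, K) (Function('L')(K) = Mul(-1, Mul(2, K)) = Mul(-2, K))
Add(Mul(8905, Pow(Function('L')(Function('U')(4)), -1)), Mul(46763, Pow(-25561, -1))) = Add(Mul(8905, Pow(Mul(-2, Mul(6, Pow(4, -1))), -1)), Mul(46763, Pow(-25561, -1))) = Add(Mul(8905, Pow(Mul(-2, Mul(6, Rational(1, 4))), -1)), Mul(46763, Rational(-1, 25561))) = Add(Mul(8905, Pow(Mul(-2, Rational(3, 2)), -1)), Rational(-46763, 25561)) = Add(Mul(8905, Pow(-3, -1)), Rational(-46763, 25561)) = Add(Mul(8905, Rational(-1, 3)), Rational(-46763, 25561)) = Add(Rational(-8905, 3), Rational(-46763, 25561)) = Rational(-227760994, 76683)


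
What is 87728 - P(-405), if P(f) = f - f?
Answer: 87728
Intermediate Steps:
P(f) = 0
87728 - P(-405) = 87728 - 1*0 = 87728 + 0 = 87728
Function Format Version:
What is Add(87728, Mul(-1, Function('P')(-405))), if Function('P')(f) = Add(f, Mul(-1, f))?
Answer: 87728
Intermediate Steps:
Function('P')(f) = 0
Add(87728, Mul(-1, Function('P')(-405))) = Add(87728, Mul(-1, 0)) = Add(87728, 0) = 87728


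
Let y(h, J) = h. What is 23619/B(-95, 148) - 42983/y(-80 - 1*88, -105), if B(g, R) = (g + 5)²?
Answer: 9781397/37800 ≈ 258.77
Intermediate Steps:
B(g, R) = (5 + g)²
23619/B(-95, 148) - 42983/y(-80 - 1*88, -105) = 23619/((5 - 95)²) - 42983/(-80 - 1*88) = 23619/((-90)²) - 42983/(-80 - 88) = 23619/8100 - 42983/(-168) = 23619*(1/8100) - 42983*(-1/168) = 7873/2700 + 42983/168 = 9781397/37800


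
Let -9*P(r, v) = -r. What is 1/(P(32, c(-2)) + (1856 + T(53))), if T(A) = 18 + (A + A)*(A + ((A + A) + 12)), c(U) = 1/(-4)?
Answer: 9/180032 ≈ 4.9991e-5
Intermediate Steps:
c(U) = -1/4
P(r, v) = r/9 (P(r, v) = -(-1)*r/9 = r/9)
T(A) = 18 + 2*A*(12 + 3*A) (T(A) = 18 + (2*A)*(A + (2*A + 12)) = 18 + (2*A)*(A + (12 + 2*A)) = 18 + (2*A)*(12 + 3*A) = 18 + 2*A*(12 + 3*A))
1/(P(32, c(-2)) + (1856 + T(53))) = 1/((1/9)*32 + (1856 + (18 + 6*53**2 + 24*53))) = 1/(32/9 + (1856 + (18 + 6*2809 + 1272))) = 1/(32/9 + (1856 + (18 + 16854 + 1272))) = 1/(32/9 + (1856 + 18144)) = 1/(32/9 + 20000) = 1/(180032/9) = 9/180032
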